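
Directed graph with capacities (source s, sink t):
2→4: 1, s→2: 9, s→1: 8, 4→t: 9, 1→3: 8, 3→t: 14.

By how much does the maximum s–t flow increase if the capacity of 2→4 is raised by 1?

Original max flow = 9.
After raising cap(2→4), augmenting paths through that edge carry 1 more unit.
New max flow = 10. Increase = 1.

1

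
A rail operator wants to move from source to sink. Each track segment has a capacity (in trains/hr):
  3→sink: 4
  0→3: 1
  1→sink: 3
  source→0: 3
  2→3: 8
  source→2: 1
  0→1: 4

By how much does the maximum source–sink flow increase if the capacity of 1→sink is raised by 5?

0

Original max flow = 4.
Edge 1→sink does not cross the min cut (source side {source}), so extra capacity there cannot help.
New max flow = 4. Increase = 0.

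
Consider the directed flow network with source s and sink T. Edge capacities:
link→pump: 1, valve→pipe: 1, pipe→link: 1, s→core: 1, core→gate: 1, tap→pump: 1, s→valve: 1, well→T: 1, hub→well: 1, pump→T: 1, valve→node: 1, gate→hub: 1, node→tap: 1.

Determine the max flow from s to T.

Augment s→core→gate→hub→well→T: bottleneck 1. Total 1.
Augment s→valve→node→tap→pump→T: bottleneck 1. Total 2.
No augmenting path remains in the residual graph.

2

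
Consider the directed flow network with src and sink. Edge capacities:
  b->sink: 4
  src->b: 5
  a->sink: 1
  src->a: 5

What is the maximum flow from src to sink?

Augment src->b->sink: bottleneck 4. Total 4.
Augment src->a->sink: bottleneck 1. Total 5.
No augmenting path remains in the residual graph.

5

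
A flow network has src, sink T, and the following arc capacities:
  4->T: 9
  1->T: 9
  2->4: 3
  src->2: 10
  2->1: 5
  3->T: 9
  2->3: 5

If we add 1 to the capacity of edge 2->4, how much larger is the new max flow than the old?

0

Original max flow = 10.
Edge 2->4 does not cross the min cut (source side {src}), so extra capacity there cannot help.
New max flow = 10. Increase = 0.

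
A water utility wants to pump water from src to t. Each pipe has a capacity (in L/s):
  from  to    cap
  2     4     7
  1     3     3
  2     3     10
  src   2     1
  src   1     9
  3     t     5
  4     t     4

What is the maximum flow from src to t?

4

Augment src->2->4->t: bottleneck 1. Total 1.
Augment src->1->3->t: bottleneck 3. Total 4.
No augmenting path remains in the residual graph.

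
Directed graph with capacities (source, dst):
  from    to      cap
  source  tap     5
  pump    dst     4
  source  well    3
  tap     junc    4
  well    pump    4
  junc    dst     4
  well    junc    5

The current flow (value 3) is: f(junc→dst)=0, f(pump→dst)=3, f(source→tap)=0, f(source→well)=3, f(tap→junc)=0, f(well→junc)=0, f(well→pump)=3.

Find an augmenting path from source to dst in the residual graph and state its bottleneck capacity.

Residual along source→tap→junc→dst: source→tap: 5, tap→junc: 4, junc→dst: 4.
Bottleneck = min = 4.

source→tap→junc→dst, bottleneck 4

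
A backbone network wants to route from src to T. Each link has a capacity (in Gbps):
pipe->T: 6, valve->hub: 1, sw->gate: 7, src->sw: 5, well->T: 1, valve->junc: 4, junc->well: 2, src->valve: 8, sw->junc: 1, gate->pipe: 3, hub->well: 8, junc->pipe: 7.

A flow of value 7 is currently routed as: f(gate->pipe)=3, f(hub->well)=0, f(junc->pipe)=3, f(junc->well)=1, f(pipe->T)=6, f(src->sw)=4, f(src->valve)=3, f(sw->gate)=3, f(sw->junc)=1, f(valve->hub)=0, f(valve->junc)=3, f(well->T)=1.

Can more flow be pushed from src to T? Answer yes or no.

Residual reachable from src: {gate, hub, junc, pipe, src, sw, valve, well}; T is not reachable.
Saturated cut: pipe->T, well->T with total capacity 7 = current flow value. Flow is maximum.

No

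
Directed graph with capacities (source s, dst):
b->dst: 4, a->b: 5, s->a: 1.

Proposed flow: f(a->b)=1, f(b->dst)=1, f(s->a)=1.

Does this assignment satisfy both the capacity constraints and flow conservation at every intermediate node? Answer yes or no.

Yes

Every edge has 0 ≤ f(e) ≤ cap(e).
At each intermediate node, inflow equals outflow.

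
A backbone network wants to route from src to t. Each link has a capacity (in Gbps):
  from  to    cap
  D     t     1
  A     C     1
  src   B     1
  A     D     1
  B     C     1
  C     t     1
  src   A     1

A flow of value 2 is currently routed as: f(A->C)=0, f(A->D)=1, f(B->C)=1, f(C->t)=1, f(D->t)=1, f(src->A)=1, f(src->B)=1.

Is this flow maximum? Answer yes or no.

Yes

Residual reachable from src: {src}; t is not reachable.
Saturated cut: src->A, src->B with total capacity 2 = current flow value. Flow is maximum.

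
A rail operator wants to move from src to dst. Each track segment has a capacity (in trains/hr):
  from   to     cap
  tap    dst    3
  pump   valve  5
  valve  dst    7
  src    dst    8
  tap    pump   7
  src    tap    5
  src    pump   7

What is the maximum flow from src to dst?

16

Augment src->dst: bottleneck 8. Total 8.
Augment src->tap->dst: bottleneck 3. Total 11.
Augment src->pump->valve->dst: bottleneck 5. Total 16.
No augmenting path remains in the residual graph.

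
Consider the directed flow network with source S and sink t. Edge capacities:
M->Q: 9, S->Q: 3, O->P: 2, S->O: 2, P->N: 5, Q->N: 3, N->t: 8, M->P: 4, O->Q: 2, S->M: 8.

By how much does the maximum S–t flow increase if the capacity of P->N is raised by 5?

Original max flow = 8.
Even with extra capacity on P->N, another cut of capacity 8 remains binding.
New max flow = 8. Increase = 0.

0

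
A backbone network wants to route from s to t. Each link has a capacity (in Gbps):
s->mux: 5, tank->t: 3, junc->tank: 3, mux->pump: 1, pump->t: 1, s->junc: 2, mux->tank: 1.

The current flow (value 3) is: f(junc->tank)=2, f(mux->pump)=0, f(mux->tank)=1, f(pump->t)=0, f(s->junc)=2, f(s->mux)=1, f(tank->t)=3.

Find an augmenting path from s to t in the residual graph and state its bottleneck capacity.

s->mux->pump->t, bottleneck 1

Residual along s->mux->pump->t: s->mux: 4, mux->pump: 1, pump->t: 1.
Bottleneck = min = 1.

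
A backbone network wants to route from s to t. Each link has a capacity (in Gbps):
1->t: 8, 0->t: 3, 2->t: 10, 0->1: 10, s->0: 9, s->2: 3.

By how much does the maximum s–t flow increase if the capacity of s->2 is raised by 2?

Original max flow = 12.
After raising cap(s->2), augmenting paths through that edge carry 2 more units.
New max flow = 14. Increase = 2.

2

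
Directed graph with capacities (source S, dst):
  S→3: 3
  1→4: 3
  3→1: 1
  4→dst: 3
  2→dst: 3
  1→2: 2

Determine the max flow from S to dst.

1

Augment S→3→1→4→dst: bottleneck 1. Total 1.
No augmenting path remains in the residual graph.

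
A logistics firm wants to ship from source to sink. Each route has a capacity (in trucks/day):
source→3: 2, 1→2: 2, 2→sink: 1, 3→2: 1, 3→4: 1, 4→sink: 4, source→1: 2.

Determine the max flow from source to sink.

Augment source→3→4→sink: bottleneck 1. Total 1.
Augment source→3→2→sink: bottleneck 1. Total 2.
No augmenting path remains in the residual graph.

2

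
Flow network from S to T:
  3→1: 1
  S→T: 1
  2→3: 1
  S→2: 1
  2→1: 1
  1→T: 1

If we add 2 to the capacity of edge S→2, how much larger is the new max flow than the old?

0

Original max flow = 2.
Even with extra capacity on S→2, another cut of capacity 2 remains binding.
New max flow = 2. Increase = 0.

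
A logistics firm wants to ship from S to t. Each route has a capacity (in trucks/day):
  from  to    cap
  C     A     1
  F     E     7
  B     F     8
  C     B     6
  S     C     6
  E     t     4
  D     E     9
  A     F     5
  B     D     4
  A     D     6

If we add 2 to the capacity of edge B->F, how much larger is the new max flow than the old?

0

Original max flow = 4.
Edge B->F does not cross the min cut (source side {A, B, C, D, E, F, S}), so extra capacity there cannot help.
New max flow = 4. Increase = 0.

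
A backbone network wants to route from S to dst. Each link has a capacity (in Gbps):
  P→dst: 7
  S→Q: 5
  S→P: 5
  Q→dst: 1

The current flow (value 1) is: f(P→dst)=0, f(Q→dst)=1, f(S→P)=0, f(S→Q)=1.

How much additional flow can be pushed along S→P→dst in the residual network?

Residual capacities along the path: S→P: 5, P→dst: 7.
Minimum is 5.

5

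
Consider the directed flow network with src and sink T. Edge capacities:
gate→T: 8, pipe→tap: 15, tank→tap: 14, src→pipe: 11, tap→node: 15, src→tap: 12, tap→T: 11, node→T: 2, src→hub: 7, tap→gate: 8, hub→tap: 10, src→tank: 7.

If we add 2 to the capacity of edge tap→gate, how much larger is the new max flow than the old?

Original max flow = 21.
Even with extra capacity on tap→gate, another cut of capacity 21 remains binding.
New max flow = 21. Increase = 0.

0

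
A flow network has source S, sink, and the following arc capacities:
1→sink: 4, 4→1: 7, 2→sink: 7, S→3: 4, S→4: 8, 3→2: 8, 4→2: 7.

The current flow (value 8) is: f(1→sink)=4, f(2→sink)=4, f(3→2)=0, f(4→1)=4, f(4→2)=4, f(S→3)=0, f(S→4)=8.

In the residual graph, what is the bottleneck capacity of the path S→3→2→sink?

Residual capacities along the path: S→3: 4, 3→2: 8, 2→sink: 3.
Minimum is 3.

3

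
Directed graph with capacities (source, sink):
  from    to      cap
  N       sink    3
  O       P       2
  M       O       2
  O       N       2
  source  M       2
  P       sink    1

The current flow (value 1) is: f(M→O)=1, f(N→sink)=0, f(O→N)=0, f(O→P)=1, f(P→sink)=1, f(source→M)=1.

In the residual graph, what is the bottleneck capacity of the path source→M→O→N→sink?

Residual capacities along the path: source→M: 1, M→O: 1, O→N: 2, N→sink: 3.
Minimum is 1.

1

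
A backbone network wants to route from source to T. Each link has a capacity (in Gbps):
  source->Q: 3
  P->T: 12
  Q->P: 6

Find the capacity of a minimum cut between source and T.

3

Max flow = 3 (via 1 augmenting path).
In the residual at optimum, the set reachable from source is {source}.
Cut edges: source->Q (cap 3). Sum = 3.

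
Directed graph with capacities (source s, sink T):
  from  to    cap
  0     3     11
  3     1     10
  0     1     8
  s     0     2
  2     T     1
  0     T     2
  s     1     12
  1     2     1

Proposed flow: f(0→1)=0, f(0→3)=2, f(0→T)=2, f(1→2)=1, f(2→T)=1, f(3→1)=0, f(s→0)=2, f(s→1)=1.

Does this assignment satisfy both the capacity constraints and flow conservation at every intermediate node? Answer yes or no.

No

Conservation fails at 0: inflow 2 ≠ outflow 4.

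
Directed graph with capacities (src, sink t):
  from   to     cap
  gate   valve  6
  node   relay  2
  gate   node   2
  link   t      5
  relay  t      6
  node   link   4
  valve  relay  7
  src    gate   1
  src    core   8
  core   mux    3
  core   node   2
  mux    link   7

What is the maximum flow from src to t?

Augment src→gate→valve→relay→t: bottleneck 1. Total 1.
Augment src→core→node→relay→t: bottleneck 2. Total 3.
Augment src→core→mux→link→t: bottleneck 3. Total 6.
No augmenting path remains in the residual graph.

6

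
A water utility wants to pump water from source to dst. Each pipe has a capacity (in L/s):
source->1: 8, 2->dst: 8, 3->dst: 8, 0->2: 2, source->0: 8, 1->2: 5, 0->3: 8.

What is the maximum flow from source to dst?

Augment source->0->3->dst: bottleneck 8. Total 8.
Augment source->1->2->dst: bottleneck 5. Total 13.
No augmenting path remains in the residual graph.

13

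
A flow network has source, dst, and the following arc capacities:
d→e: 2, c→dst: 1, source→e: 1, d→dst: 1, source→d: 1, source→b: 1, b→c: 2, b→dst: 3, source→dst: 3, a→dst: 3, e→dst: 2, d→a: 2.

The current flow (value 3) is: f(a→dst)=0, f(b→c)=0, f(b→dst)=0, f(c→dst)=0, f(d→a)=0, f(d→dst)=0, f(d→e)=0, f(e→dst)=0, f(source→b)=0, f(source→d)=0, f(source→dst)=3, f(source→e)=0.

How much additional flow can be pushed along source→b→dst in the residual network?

Residual capacities along the path: source→b: 1, b→dst: 3.
Minimum is 1.

1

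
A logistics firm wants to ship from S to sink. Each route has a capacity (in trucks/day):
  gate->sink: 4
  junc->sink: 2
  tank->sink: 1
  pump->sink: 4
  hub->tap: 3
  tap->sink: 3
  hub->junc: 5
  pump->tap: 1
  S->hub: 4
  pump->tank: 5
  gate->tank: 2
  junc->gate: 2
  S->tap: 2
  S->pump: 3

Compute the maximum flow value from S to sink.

Augment S->pump->sink: bottleneck 3. Total 3.
Augment S->tap->sink: bottleneck 2. Total 5.
Augment S->hub->tap->sink: bottleneck 1. Total 6.
Augment S->hub->junc->sink: bottleneck 2. Total 8.
Augment S->hub->junc->gate->sink: bottleneck 1. Total 9.
No augmenting path remains in the residual graph.

9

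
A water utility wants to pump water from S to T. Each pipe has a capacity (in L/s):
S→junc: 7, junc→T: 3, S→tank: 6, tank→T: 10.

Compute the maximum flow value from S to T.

Augment S→junc→T: bottleneck 3. Total 3.
Augment S→tank→T: bottleneck 6. Total 9.
No augmenting path remains in the residual graph.

9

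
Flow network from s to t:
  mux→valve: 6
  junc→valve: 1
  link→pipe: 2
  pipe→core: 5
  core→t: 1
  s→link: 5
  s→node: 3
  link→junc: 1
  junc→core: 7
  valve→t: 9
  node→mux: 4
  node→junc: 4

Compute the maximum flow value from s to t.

5

Augment s→node→mux→valve→t: bottleneck 3. Total 3.
Augment s→link→junc→valve→t: bottleneck 1. Total 4.
Augment s→link→pipe→core→t: bottleneck 1. Total 5.
No augmenting path remains in the residual graph.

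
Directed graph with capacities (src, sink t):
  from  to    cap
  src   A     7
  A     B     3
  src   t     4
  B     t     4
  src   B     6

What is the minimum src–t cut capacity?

Max flow = 8 (via 2 augmenting paths).
In the residual at optimum, the set reachable from src is {A, B, src}.
Cut edges: src→t (cap 4), B→t (cap 4). Sum = 8.

8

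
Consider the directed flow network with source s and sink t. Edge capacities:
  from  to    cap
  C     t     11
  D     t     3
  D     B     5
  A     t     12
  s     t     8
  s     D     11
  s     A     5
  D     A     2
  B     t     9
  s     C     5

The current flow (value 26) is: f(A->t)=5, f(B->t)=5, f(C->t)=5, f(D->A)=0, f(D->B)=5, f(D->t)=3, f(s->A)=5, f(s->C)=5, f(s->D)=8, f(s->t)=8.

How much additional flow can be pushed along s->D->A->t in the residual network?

Residual capacities along the path: s->D: 3, D->A: 2, A->t: 7.
Minimum is 2.

2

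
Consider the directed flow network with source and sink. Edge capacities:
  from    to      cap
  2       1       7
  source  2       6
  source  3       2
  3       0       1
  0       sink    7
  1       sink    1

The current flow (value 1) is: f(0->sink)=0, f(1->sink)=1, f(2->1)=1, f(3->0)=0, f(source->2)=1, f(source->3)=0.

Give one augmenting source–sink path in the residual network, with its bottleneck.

source->3->0->sink, bottleneck 1

Residual along source->3->0->sink: source->3: 2, 3->0: 1, 0->sink: 7.
Bottleneck = min = 1.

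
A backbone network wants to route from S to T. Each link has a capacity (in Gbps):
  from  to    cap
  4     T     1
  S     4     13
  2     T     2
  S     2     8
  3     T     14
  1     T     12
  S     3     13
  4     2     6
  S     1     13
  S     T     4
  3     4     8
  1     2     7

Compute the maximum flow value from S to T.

Augment S->T: bottleneck 4. Total 4.
Augment S->3->T: bottleneck 13. Total 17.
Augment S->1->T: bottleneck 12. Total 29.
Augment S->4->T: bottleneck 1. Total 30.
Augment S->2->T: bottleneck 2. Total 32.
No augmenting path remains in the residual graph.

32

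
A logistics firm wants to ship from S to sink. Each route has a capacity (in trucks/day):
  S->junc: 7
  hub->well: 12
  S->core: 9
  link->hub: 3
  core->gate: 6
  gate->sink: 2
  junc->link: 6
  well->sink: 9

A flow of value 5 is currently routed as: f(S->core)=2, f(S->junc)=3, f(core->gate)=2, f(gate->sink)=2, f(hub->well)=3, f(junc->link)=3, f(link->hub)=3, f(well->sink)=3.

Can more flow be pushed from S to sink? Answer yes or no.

Residual reachable from S: {S, core, gate, junc, link}; sink is not reachable.
Saturated cut: link->hub, gate->sink with total capacity 5 = current flow value. Flow is maximum.

No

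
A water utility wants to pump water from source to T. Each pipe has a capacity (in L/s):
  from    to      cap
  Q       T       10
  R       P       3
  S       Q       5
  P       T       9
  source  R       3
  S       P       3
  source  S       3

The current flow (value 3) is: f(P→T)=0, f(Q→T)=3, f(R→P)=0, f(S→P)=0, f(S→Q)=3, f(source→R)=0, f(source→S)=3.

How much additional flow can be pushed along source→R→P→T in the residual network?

3

Residual capacities along the path: source→R: 3, R→P: 3, P→T: 9.
Minimum is 3.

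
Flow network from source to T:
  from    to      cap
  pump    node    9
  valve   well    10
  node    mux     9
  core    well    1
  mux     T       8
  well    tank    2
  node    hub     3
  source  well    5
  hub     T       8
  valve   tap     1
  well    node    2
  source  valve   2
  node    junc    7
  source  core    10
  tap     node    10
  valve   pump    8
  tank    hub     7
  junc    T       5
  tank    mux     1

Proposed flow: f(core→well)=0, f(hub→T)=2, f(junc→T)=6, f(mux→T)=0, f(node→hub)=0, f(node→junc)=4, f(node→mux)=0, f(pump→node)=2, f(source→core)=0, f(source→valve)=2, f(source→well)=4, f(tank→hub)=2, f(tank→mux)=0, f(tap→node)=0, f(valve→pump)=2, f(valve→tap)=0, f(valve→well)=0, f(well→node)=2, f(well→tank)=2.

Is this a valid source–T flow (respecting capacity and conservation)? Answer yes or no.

Capacity violated on junc→T: flow 6 > capacity 5.

No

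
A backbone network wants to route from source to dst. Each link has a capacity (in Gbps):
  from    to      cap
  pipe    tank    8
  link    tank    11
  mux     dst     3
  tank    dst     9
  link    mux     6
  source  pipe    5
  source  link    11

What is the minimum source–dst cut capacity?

Max flow = 12 (via 3 augmenting paths).
In the residual at optimum, the set reachable from source is {link, mux, pipe, source, tank}.
Cut edges: tank->dst (cap 9), mux->dst (cap 3). Sum = 12.

12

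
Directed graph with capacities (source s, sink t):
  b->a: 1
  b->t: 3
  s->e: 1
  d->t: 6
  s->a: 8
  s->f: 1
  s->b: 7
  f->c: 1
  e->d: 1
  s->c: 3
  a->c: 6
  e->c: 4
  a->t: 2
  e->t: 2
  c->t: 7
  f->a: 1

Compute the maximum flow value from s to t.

13

Augment s->e->t: bottleneck 1. Total 1.
Augment s->b->t: bottleneck 3. Total 4.
Augment s->a->t: bottleneck 2. Total 6.
Augment s->c->t: bottleneck 3. Total 9.
Augment s->f->c->t: bottleneck 1. Total 10.
Augment s->a->c->t: bottleneck 3. Total 13.
No augmenting path remains in the residual graph.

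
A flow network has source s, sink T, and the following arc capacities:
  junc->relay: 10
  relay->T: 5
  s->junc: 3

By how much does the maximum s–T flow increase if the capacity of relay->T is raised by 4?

Original max flow = 3.
Edge relay->T does not cross the min cut (source side {s}), so extra capacity there cannot help.
New max flow = 3. Increase = 0.

0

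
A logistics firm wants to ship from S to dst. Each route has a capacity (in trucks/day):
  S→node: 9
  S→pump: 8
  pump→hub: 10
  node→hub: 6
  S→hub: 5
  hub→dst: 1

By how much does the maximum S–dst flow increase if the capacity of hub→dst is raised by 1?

1

Original max flow = 1.
After raising cap(hub→dst), augmenting paths through that edge carry 1 more unit.
New max flow = 2. Increase = 1.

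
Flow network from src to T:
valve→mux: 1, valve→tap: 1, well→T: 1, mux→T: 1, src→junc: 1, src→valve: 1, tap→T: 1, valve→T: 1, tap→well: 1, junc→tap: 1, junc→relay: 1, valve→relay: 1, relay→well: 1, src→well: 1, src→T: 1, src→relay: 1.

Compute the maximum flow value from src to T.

Augment src→T: bottleneck 1. Total 1.
Augment src→valve→T: bottleneck 1. Total 2.
Augment src→well→T: bottleneck 1. Total 3.
Augment src→junc→tap→T: bottleneck 1. Total 4.
No augmenting path remains in the residual graph.

4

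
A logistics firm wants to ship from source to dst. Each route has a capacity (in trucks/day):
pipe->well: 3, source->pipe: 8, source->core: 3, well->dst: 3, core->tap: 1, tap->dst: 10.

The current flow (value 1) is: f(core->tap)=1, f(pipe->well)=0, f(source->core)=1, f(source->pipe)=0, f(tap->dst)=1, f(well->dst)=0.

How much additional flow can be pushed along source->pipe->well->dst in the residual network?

Residual capacities along the path: source->pipe: 8, pipe->well: 3, well->dst: 3.
Minimum is 3.

3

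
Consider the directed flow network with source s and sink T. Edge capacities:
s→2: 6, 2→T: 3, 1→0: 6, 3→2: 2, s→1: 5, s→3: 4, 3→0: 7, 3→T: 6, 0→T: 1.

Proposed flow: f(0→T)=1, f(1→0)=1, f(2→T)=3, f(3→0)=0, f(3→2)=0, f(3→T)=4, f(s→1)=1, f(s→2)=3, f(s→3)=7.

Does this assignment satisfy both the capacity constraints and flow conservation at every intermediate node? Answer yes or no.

No

Capacity violated on s→3: flow 7 > capacity 4.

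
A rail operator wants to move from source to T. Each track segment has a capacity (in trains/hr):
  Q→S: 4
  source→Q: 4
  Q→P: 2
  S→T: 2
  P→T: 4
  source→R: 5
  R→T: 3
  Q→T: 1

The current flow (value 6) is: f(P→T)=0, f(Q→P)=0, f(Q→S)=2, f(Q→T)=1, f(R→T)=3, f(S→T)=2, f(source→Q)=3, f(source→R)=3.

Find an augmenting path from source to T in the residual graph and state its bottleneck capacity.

Residual along source→Q→P→T: source→Q: 1, Q→P: 2, P→T: 4.
Bottleneck = min = 1.

source→Q→P→T, bottleneck 1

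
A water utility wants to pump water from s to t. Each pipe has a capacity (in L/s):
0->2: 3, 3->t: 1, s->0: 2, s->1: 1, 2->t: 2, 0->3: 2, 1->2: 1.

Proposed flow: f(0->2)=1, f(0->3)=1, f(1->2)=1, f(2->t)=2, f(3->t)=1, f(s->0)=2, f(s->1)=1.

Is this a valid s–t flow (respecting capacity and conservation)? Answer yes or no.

Yes

Every edge has 0 ≤ f(e) ≤ cap(e).
At each intermediate node, inflow equals outflow.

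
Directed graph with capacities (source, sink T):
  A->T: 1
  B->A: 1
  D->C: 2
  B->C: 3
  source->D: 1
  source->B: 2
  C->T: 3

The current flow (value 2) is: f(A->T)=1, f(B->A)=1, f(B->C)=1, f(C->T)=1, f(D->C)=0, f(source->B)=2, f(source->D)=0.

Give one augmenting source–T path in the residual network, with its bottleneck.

Residual along source->D->C->T: source->D: 1, D->C: 2, C->T: 2.
Bottleneck = min = 1.

source->D->C->T, bottleneck 1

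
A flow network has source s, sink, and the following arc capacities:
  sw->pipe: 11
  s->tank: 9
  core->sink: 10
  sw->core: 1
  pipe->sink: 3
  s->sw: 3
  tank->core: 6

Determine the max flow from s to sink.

Augment s->tank->core->sink: bottleneck 6. Total 6.
Augment s->sw->core->sink: bottleneck 1. Total 7.
Augment s->sw->pipe->sink: bottleneck 2. Total 9.
No augmenting path remains in the residual graph.

9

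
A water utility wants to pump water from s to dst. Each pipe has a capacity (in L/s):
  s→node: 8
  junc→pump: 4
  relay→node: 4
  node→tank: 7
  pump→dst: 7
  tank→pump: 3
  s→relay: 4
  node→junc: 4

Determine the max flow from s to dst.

Augment s→node→tank→pump→dst: bottleneck 3. Total 3.
Augment s→node→junc→pump→dst: bottleneck 4. Total 7.
No augmenting path remains in the residual graph.

7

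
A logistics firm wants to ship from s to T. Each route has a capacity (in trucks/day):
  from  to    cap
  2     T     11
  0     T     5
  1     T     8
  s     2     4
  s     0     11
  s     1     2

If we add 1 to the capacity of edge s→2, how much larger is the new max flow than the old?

Original max flow = 11.
After raising cap(s→2), augmenting paths through that edge carry 1 more unit.
New max flow = 12. Increase = 1.

1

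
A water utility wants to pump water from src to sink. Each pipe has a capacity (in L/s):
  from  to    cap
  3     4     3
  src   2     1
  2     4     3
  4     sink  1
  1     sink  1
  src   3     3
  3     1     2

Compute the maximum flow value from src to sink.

Augment src→2→4→sink: bottleneck 1. Total 1.
Augment src→3→1→sink: bottleneck 1. Total 2.
No augmenting path remains in the residual graph.

2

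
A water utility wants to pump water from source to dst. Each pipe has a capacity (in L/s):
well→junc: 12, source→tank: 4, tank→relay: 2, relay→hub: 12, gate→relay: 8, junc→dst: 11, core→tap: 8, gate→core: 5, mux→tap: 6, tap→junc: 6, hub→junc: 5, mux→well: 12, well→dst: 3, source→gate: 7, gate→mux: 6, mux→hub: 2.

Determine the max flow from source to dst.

9

Augment source→gate→mux→well→dst: bottleneck 3. Total 3.
Augment source→gate→core→tap→junc→dst: bottleneck 4. Total 7.
Augment source→tank→relay→hub→junc→dst: bottleneck 2. Total 9.
No augmenting path remains in the residual graph.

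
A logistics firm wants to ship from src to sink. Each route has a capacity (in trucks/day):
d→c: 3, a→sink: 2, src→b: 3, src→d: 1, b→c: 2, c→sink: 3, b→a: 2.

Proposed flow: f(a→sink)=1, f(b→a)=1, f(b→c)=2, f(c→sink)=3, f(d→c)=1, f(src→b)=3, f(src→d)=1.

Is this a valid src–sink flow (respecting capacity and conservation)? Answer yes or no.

Yes

Every edge has 0 ≤ f(e) ≤ cap(e).
At each intermediate node, inflow equals outflow.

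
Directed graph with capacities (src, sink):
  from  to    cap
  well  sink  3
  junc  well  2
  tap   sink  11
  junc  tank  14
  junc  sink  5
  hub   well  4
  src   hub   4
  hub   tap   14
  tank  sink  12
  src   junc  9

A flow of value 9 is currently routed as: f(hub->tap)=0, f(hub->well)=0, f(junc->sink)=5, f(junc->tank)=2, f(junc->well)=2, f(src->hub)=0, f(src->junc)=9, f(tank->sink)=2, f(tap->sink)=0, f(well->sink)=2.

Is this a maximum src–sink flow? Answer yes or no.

Residual path src->hub->tap->sink has bottleneck 4 > 0.
Pushing 4 along it raises the flow to 13, so the given flow is not maximum.

No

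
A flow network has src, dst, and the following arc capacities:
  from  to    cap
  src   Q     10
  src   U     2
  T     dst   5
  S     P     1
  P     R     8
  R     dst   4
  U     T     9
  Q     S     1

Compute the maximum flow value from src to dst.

Augment src->U->T->dst: bottleneck 2. Total 2.
Augment src->Q->S->P->R->dst: bottleneck 1. Total 3.
No augmenting path remains in the residual graph.

3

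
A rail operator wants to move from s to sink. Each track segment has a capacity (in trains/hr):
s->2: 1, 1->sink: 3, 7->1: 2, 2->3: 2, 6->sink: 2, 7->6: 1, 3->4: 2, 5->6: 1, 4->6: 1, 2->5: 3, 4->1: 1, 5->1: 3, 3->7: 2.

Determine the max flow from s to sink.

Augment s->2->5->1->sink: bottleneck 1. Total 1.
No augmenting path remains in the residual graph.

1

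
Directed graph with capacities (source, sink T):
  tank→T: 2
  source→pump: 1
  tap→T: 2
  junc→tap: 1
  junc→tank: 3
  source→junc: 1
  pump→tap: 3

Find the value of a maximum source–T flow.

Augment source→pump→tap→T: bottleneck 1. Total 1.
Augment source→junc→tap→T: bottleneck 1. Total 2.
No augmenting path remains in the residual graph.

2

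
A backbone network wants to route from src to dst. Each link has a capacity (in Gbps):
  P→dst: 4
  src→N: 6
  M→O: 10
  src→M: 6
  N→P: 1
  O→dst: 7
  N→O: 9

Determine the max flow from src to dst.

8

Augment src→N→P→dst: bottleneck 1. Total 1.
Augment src→N→O→dst: bottleneck 5. Total 6.
Augment src→M→O→dst: bottleneck 2. Total 8.
No augmenting path remains in the residual graph.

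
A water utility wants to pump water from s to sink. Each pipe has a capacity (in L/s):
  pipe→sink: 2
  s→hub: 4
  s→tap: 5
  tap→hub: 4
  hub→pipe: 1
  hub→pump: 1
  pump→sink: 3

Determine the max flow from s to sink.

Augment s→hub→pipe→sink: bottleneck 1. Total 1.
Augment s→hub→pump→sink: bottleneck 1. Total 2.
No augmenting path remains in the residual graph.

2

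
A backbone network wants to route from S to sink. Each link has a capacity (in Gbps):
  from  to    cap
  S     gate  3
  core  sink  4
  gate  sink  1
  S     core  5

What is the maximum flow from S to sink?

Augment S->gate->sink: bottleneck 1. Total 1.
Augment S->core->sink: bottleneck 4. Total 5.
No augmenting path remains in the residual graph.

5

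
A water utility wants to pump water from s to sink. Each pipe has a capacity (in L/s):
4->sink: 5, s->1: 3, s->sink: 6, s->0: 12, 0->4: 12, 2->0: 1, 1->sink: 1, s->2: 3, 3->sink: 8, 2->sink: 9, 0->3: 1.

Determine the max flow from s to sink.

16

Augment s->sink: bottleneck 6. Total 6.
Augment s->2->sink: bottleneck 3. Total 9.
Augment s->1->sink: bottleneck 1. Total 10.
Augment s->0->4->sink: bottleneck 5. Total 15.
Augment s->0->3->sink: bottleneck 1. Total 16.
No augmenting path remains in the residual graph.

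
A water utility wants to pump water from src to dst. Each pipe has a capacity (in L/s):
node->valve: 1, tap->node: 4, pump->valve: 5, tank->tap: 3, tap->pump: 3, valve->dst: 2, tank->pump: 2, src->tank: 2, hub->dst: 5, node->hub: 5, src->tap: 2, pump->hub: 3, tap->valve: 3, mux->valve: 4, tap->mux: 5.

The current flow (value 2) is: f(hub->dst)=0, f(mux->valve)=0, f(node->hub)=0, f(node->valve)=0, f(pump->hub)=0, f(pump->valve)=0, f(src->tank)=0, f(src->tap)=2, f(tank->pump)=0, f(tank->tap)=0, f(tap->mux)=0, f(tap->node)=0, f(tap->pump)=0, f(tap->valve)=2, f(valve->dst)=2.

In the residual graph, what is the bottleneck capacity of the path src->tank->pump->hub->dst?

2

Residual capacities along the path: src->tank: 2, tank->pump: 2, pump->hub: 3, hub->dst: 5.
Minimum is 2.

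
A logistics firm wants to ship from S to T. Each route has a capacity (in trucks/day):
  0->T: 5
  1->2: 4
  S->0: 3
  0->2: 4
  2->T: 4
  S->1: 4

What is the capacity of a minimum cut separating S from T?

Max flow = 7 (via 2 augmenting paths).
In the residual at optimum, the set reachable from S is {S}.
Cut edges: S->1 (cap 4), S->0 (cap 3). Sum = 7.

7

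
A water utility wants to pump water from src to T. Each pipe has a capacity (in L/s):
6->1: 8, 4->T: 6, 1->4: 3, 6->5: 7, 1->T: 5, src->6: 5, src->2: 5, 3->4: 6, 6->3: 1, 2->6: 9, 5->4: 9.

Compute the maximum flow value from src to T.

Augment src->6->1->T: bottleneck 5. Total 5.
Augment src->2->6->5->4->T: bottleneck 5. Total 10.
No augmenting path remains in the residual graph.

10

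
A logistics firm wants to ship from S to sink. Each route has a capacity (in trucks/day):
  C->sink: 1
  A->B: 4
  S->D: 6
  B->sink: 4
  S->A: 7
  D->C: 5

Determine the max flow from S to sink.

5

Augment S->D->C->sink: bottleneck 1. Total 1.
Augment S->A->B->sink: bottleneck 4. Total 5.
No augmenting path remains in the residual graph.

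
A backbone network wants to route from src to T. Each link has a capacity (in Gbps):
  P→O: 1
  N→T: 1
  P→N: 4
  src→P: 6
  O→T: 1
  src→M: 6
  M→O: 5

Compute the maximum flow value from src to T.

Augment src→P→N→T: bottleneck 1. Total 1.
Augment src→P→O→T: bottleneck 1. Total 2.
No augmenting path remains in the residual graph.

2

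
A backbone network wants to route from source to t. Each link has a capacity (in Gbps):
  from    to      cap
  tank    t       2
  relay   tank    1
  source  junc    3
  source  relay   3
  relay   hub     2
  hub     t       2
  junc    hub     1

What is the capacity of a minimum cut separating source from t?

Max flow = 3 (via 2 augmenting paths).
In the residual at optimum, the set reachable from source is {hub, junc, relay, source}.
Cut edges: relay→tank (cap 1), hub→t (cap 2). Sum = 3.

3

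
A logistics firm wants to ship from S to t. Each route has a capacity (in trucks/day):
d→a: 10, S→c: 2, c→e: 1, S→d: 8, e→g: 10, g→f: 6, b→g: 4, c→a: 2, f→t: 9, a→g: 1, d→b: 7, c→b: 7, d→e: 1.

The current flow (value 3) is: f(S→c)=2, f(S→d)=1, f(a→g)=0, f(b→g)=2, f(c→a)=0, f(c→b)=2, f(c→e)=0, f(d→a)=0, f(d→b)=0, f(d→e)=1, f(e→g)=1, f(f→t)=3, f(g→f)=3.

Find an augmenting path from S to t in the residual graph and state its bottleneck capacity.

Residual along S→d→a→g→f→t: S→d: 7, d→a: 10, a→g: 1, g→f: 3, f→t: 6.
Bottleneck = min = 1.

S→d→a→g→f→t, bottleneck 1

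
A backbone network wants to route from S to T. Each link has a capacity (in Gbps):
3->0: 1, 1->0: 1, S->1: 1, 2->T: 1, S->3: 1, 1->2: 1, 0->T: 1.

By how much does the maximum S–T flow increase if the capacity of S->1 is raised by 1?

Original max flow = 2.
Even with extra capacity on S->1, another cut of capacity 2 remains binding.
New max flow = 2. Increase = 0.

0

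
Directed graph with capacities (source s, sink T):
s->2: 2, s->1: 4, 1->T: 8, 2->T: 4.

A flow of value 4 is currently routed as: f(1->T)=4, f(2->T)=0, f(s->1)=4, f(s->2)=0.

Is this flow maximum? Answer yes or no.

Residual path s->2->T has bottleneck 2 > 0.
Pushing 2 along it raises the flow to 6, so the given flow is not maximum.

No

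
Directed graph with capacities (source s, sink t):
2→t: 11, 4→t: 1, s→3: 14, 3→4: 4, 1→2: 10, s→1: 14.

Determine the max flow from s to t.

11

Augment s→1→2→t: bottleneck 10. Total 10.
Augment s→3→4→t: bottleneck 1. Total 11.
No augmenting path remains in the residual graph.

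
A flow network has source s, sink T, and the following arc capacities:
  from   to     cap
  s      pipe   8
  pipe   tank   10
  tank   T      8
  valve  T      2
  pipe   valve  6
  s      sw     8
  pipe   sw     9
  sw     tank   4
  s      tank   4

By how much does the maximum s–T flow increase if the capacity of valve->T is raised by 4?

4

Original max flow = 10.
After raising cap(valve->T), augmenting paths through that edge carry 4 more units.
New max flow = 14. Increase = 4.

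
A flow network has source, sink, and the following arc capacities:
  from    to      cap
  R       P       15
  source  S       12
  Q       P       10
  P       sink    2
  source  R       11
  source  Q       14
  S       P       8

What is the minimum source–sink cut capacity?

2

Max flow = 2 (via 1 augmenting path).
In the residual at optimum, the set reachable from source is {P, Q, R, S, source}.
Cut edges: P->sink (cap 2). Sum = 2.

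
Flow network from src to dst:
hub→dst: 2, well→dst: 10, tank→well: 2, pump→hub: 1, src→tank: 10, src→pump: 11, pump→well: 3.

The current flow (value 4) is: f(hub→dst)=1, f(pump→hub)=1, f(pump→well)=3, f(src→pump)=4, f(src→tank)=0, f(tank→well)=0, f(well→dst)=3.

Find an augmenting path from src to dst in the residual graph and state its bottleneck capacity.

Residual along src→tank→well→dst: src→tank: 10, tank→well: 2, well→dst: 7.
Bottleneck = min = 2.

src→tank→well→dst, bottleneck 2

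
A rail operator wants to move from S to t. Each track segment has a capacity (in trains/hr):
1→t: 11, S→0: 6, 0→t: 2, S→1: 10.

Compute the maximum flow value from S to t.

12

Augment S→1→t: bottleneck 10. Total 10.
Augment S→0→t: bottleneck 2. Total 12.
No augmenting path remains in the residual graph.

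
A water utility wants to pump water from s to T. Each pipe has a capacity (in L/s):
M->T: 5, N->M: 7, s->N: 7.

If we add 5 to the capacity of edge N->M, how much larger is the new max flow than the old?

Original max flow = 5.
Edge N->M does not cross the min cut (source side {M, N, s}), so extra capacity there cannot help.
New max flow = 5. Increase = 0.

0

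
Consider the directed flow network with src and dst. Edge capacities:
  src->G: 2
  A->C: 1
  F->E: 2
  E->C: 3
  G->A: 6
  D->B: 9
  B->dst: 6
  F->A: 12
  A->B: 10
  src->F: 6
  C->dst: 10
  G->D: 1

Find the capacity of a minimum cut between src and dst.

8

Max flow = 8 (via 4 augmenting paths).
In the residual at optimum, the set reachable from src is {src}.
Cut edges: src->F (cap 6), src->G (cap 2). Sum = 8.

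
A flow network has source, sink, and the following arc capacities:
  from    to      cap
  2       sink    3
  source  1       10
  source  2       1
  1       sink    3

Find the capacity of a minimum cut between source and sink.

Max flow = 4 (via 2 augmenting paths).
In the residual at optimum, the set reachable from source is {1, source}.
Cut edges: source->2 (cap 1), 1->sink (cap 3). Sum = 4.

4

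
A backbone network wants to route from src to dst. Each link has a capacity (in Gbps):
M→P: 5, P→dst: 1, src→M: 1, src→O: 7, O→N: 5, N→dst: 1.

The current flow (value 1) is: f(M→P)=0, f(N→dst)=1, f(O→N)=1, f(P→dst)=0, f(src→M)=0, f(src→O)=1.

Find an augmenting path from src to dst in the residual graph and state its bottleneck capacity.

Residual along src→M→P→dst: src→M: 1, M→P: 5, P→dst: 1.
Bottleneck = min = 1.

src→M→P→dst, bottleneck 1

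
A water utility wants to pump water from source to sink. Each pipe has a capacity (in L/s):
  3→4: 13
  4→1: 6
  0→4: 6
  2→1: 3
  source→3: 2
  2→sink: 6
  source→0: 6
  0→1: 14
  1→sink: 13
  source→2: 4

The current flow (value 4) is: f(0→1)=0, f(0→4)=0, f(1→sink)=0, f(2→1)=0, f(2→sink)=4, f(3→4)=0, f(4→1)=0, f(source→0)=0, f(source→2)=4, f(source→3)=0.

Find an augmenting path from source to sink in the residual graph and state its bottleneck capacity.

Residual along source→0→1→sink: source→0: 6, 0→1: 14, 1→sink: 13.
Bottleneck = min = 6.

source→0→1→sink, bottleneck 6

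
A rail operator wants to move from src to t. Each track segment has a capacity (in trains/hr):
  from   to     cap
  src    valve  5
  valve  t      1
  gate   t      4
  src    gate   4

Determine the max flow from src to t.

Augment src->gate->t: bottleneck 4. Total 4.
Augment src->valve->t: bottleneck 1. Total 5.
No augmenting path remains in the residual graph.

5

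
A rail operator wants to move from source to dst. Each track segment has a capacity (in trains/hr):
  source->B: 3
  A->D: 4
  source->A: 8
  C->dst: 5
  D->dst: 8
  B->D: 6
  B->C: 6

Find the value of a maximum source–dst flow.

7

Augment source->A->D->dst: bottleneck 4. Total 4.
Augment source->B->D->dst: bottleneck 3. Total 7.
No augmenting path remains in the residual graph.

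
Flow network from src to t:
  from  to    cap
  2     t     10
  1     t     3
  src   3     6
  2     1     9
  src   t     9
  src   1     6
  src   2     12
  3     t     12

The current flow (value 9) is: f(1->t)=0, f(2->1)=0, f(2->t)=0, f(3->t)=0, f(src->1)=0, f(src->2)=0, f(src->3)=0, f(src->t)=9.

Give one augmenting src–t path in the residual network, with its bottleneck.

Residual along src->2->t: src->2: 12, 2->t: 10.
Bottleneck = min = 10.

src->2->t, bottleneck 10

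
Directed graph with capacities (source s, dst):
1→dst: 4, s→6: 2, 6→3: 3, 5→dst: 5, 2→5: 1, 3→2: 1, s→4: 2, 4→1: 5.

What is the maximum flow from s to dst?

Augment s→4→1→dst: bottleneck 2. Total 2.
Augment s→6→3→2→5→dst: bottleneck 1. Total 3.
No augmenting path remains in the residual graph.

3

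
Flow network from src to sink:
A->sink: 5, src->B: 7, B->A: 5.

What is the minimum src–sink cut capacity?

Max flow = 5 (via 1 augmenting path).
In the residual at optimum, the set reachable from src is {B, src}.
Cut edges: B->A (cap 5). Sum = 5.

5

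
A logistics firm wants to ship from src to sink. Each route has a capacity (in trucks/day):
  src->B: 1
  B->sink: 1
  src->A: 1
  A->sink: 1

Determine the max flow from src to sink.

Augment src->A->sink: bottleneck 1. Total 1.
Augment src->B->sink: bottleneck 1. Total 2.
No augmenting path remains in the residual graph.

2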